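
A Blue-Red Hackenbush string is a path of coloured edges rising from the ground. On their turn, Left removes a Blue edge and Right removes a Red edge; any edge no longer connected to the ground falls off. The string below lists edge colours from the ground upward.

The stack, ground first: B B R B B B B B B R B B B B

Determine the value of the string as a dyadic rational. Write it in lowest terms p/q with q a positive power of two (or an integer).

1 of 14 · B · max L 0 · min R +∞ => 1
2 of 14 · BB · max L 1 · min R +∞ => 2
3 of 14 · BBR · max L 1 · min R 2 => 3/2
4 of 14 · BBRB · max L 3/2 · min R 2 => 7/4
5 of 14 · BBRBB · max L 7/4 · min R 2 => 15/8
6 of 14 · BBRBBB · max L 15/8 · min R 2 => 31/16
7 of 14 · BBRBBBB · max L 31/16 · min R 2 => 63/32
8 of 14 · BBRBBBBB · max L 63/32 · min R 2 => 127/64
9 of 14 · BBRBBBBBB · max L 127/64 · min R 2 => 255/128
10 of 14 · BBRBBBBBBR · max L 127/64 · min R 255/128 => 509/256
11 of 14 · BBRBBBBBBRB · max L 509/256 · min R 255/128 => 1019/512
12 of 14 · BBRBBBBBBRBB · max L 1019/512 · min R 255/128 => 2039/1024
13 of 14 · BBRBBBBBBRBBB · max L 2039/1024 · min R 255/128 => 4079/2048
14 of 14 · BBRBBBBBBRBBBB · max L 4079/2048 · min R 255/128 => 8159/4096

8159/4096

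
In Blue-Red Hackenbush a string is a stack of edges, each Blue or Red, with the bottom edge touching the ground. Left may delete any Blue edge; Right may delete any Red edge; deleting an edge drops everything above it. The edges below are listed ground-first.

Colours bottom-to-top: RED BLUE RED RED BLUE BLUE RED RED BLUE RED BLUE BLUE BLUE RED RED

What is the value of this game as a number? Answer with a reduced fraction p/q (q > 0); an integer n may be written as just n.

-13127/16384

edge 1 of 15 (RED): { — | 0 } → -1
edge 2 of 15 (BLUE): { -1 | 0 } → -1/2
edge 3 of 15 (RED): { -1 | -1/2, 0 } → -3/4
edge 4 of 15 (RED): { -1 | -3/4, -1/2, 0 } → -7/8
edge 5 of 15 (BLUE): { -1, -7/8 | -3/4, -1/2, 0 } → -13/16
edge 6 of 15 (BLUE): { -1, -7/8, -13/16 | -3/4, -1/2, 0 } → -25/32
edge 7 of 15 (RED): { -1, -7/8, -13/16 | -25/32, -3/4, -1/2, 0 } → -51/64
edge 8 of 15 (RED): { -1, -7/8, -13/16 | -51/64, -25/32, -3/4, -1/2, 0 } → -103/128
edge 9 of 15 (BLUE): { -1, -7/8, -13/16, -103/128 | -51/64, -25/32, -3/4, -1/2, 0 } → -205/256
edge 10 of 15 (RED): { -1, -7/8, -13/16, -103/128 | -205/256, -51/64, -25/32, -3/4, -1/2, 0 } → -411/512
edge 11 of 15 (BLUE): { -1, -7/8, -13/16, -103/128, -411/512 | -205/256, -51/64, -25/32, -3/4, -1/2, 0 } → -821/1024
edge 12 of 15 (BLUE): { -1, -7/8, -13/16, -103/128, -411/512, -821/1024 | -205/256, -51/64, -25/32, -3/4, -1/2, 0 } → -1641/2048
edge 13 of 15 (BLUE): { -1, -7/8, -13/16, -103/128, -411/512, -821/1024, -1641/2048 | -205/256, -51/64, -25/32, -3/4, -1/2, 0 } → -3281/4096
edge 14 of 15 (RED): { -1, -7/8, -13/16, -103/128, -411/512, -821/1024, -1641/2048 | -3281/4096, -205/256, -51/64, -25/32, -3/4, -1/2, 0 } → -6563/8192
edge 15 of 15 (RED): { -1, -7/8, -13/16, -103/128, -411/512, -821/1024, -1641/2048 | -6563/8192, -3281/4096, -205/256, -51/64, -25/32, -3/4, -1/2, 0 } → -13127/16384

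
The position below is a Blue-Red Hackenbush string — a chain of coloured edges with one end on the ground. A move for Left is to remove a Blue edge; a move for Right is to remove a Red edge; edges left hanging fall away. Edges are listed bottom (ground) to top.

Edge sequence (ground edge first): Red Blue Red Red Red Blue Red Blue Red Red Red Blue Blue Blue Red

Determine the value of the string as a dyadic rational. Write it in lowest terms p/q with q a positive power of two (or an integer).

-15075/16384

Prefix values for Red Blue Red Red Red Blue Red Blue Red Red Red Blue Blue Blue Red via {L|R} + simplicity:
step 1: add Red to get R; options L={ none } R={ 0 } — -1
step 2: add Blue to get RB; options L={ -1 } R={ 0 } — -1/2
step 3: add Red to get RBR; options L={ -1 } R={ -1/2, 0 } — -3/4
step 4: add Red to get RBRR; options L={ -1 } R={ -3/4, -1/2, 0 } — -7/8
step 5: add Red to get RBRRR; options L={ -1 } R={ -7/8, -3/4, -1/2, 0 } — -15/16
step 6: add Blue to get RBRRRB; options L={ -1, -15/16 } R={ -7/8, -3/4, -1/2, 0 } — -29/32
step 7: add Red to get RBRRRBR; options L={ -1, -15/16 } R={ -29/32, -7/8, -3/4, -1/2, 0 } — -59/64
step 8: add Blue to get RBRRRBRB; options L={ -1, -15/16, -59/64 } R={ -29/32, -7/8, -3/4, -1/2, 0 } — -117/128
step 9: add Red to get RBRRRBRBR; options L={ -1, -15/16, -59/64 } R={ -117/128, -29/32, -7/8, -3/4, -1/2, 0 } — -235/256
step 10: add Red to get RBRRRBRBRR; options L={ -1, -15/16, -59/64 } R={ -235/256, -117/128, -29/32, -7/8, -3/4, -1/2, 0 } — -471/512
step 11: add Red to get RBRRRBRBRRR; options L={ -1, -15/16, -59/64 } R={ -471/512, -235/256, -117/128, -29/32, -7/8, -3/4, -1/2, 0 } — -943/1024
step 12: add Blue to get RBRRRBRBRRRB; options L={ -1, -15/16, -59/64, -943/1024 } R={ -471/512, -235/256, -117/128, -29/32, -7/8, -3/4, -1/2, 0 } — -1885/2048
step 13: add Blue to get RBRRRBRBRRRBB; options L={ -1, -15/16, -59/64, -943/1024, -1885/2048 } R={ -471/512, -235/256, -117/128, -29/32, -7/8, -3/4, -1/2, 0 } — -3769/4096
step 14: add Blue to get RBRRRBRBRRRBBB; options L={ -1, -15/16, -59/64, -943/1024, -1885/2048, -3769/4096 } R={ -471/512, -235/256, -117/128, -29/32, -7/8, -3/4, -1/2, 0 } — -7537/8192
step 15: add Red to get RBRRRBRBRRRBBBR; options L={ -1, -15/16, -59/64, -943/1024, -1885/2048, -3769/4096 } R={ -7537/8192, -471/512, -235/256, -117/128, -29/32, -7/8, -3/4, -1/2, 0 } — -15075/16384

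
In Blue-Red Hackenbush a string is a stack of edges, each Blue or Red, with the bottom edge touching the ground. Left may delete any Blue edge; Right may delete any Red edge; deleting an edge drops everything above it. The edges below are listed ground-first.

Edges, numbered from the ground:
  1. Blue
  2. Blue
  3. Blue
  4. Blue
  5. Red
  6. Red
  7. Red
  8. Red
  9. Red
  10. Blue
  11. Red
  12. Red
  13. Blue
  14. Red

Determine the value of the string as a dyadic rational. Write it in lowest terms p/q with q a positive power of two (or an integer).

3109/1024

1 of 14 · B · max L 0 · min R +∞ ⇒ 1
2 of 14 · BB · max L 1 · min R +∞ ⇒ 2
3 of 14 · BBB · max L 2 · min R +∞ ⇒ 3
4 of 14 · BBBB · max L 3 · min R +∞ ⇒ 4
5 of 14 · BBBBR · max L 3 · min R 4 ⇒ 7/2
6 of 14 · BBBBRR · max L 3 · min R 7/2 ⇒ 13/4
7 of 14 · BBBBRRR · max L 3 · min R 13/4 ⇒ 25/8
8 of 14 · BBBBRRRR · max L 3 · min R 25/8 ⇒ 49/16
9 of 14 · BBBBRRRRR · max L 3 · min R 49/16 ⇒ 97/32
10 of 14 · BBBBRRRRRB · max L 97/32 · min R 49/16 ⇒ 195/64
11 of 14 · BBBBRRRRRBR · max L 97/32 · min R 195/64 ⇒ 389/128
12 of 14 · BBBBRRRRRBRR · max L 97/32 · min R 389/128 ⇒ 777/256
13 of 14 · BBBBRRRRRBRRB · max L 777/256 · min R 389/128 ⇒ 1555/512
14 of 14 · BBBBRRRRRBRRBR · max L 777/256 · min R 1555/512 ⇒ 3109/1024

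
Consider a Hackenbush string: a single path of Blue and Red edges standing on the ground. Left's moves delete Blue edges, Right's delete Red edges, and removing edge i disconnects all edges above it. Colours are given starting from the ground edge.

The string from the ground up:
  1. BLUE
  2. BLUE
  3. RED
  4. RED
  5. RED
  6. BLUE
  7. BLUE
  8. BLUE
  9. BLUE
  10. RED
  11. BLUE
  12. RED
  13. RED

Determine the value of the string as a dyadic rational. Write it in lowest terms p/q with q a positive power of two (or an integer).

2537/2048

Recurse on prefixes of the 13-edge string BLUE BLUE RED RED RED BLUE BLUE BLUE BLUE RED BLUE RED RED:
step 1: add BLUE to get B; options L={ 0 } R={ — } => 1
step 2: add BLUE to get BB; options L={ 0, 1 } R={ — } => 2
step 3: add RED to get BBR; options L={ 0, 1 } R={ 2 } => 3/2
step 4: add RED to get BBRR; options L={ 0, 1 } R={ 3/2, 2 } => 5/4
step 5: add RED to get BBRRR; options L={ 0, 1 } R={ 5/4, 3/2, 2 } => 9/8
step 6: add BLUE to get BBRRRB; options L={ 0, 1, 9/8 } R={ 5/4, 3/2, 2 } => 19/16
step 7: add BLUE to get BBRRRBB; options L={ 0, 1, 9/8, 19/16 } R={ 5/4, 3/2, 2 } => 39/32
step 8: add BLUE to get BBRRRBBB; options L={ 0, 1, 9/8, 19/16, 39/32 } R={ 5/4, 3/2, 2 } => 79/64
step 9: add BLUE to get BBRRRBBBB; options L={ 0, 1, 9/8, 19/16, 39/32, 79/64 } R={ 5/4, 3/2, 2 } => 159/128
step 10: add RED to get BBRRRBBBBR; options L={ 0, 1, 9/8, 19/16, 39/32, 79/64 } R={ 159/128, 5/4, 3/2, 2 } => 317/256
step 11: add BLUE to get BBRRRBBBBRB; options L={ 0, 1, 9/8, 19/16, 39/32, 79/64, 317/256 } R={ 159/128, 5/4, 3/2, 2 } => 635/512
step 12: add RED to get BBRRRBBBBRBR; options L={ 0, 1, 9/8, 19/16, 39/32, 79/64, 317/256 } R={ 635/512, 159/128, 5/4, 3/2, 2 } => 1269/1024
step 13: add RED to get BBRRRBBBBRBRR; options L={ 0, 1, 9/8, 19/16, 39/32, 79/64, 317/256 } R={ 1269/1024, 635/512, 159/128, 5/4, 3/2, 2 } => 2537/2048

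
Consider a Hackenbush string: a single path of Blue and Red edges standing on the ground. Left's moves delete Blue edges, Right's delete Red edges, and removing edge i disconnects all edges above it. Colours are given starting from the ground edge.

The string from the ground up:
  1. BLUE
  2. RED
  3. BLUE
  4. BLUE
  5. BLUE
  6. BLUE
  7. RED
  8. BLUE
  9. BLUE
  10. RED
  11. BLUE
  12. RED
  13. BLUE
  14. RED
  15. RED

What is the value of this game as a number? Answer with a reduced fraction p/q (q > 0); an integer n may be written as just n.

Build v(s[:k]) for k = 1..15, string s = BLUE RED BLUE BLUE BLUE BLUE RED BLUE BLUE RED BLUE RED BLUE RED RED.
v(B) = { 0 | (no moves) } — 1
v(BR) = { 0 | 1 } — 1/2
v(BRB) = { 0; 1/2 | 1 } — 3/4
v(BRBB) = { 0; 1/2; 3/4 | 1 } — 7/8
v(BRBBB) = { 0; 1/2; 3/4; 7/8 | 1 } — 15/16
v(BRBBBB) = { 0; 1/2; 3/4; 7/8; 15/16 | 1 } — 31/32
v(BRBBBBR) = { 0; 1/2; 3/4; 7/8; 15/16 | 31/32; 1 } — 61/64
v(BRBBBBRB) = { 0; 1/2; 3/4; 7/8; 15/16; 61/64 | 31/32; 1 } — 123/128
v(BRBBBBRBB) = { 0; 1/2; 3/4; 7/8; 15/16; 61/64; 123/128 | 31/32; 1 } — 247/256
v(BRBBBBRBBR) = { 0; 1/2; 3/4; 7/8; 15/16; 61/64; 123/128 | 247/256; 31/32; 1 } — 493/512
v(BRBBBBRBBRB) = { 0; 1/2; 3/4; 7/8; 15/16; 61/64; 123/128; 493/512 | 247/256; 31/32; 1 } — 987/1024
v(BRBBBBRBBRBR) = { 0; 1/2; 3/4; 7/8; 15/16; 61/64; 123/128; 493/512 | 987/1024; 247/256; 31/32; 1 } — 1973/2048
v(BRBBBBRBBRBRB) = { 0; 1/2; 3/4; 7/8; 15/16; 61/64; 123/128; 493/512; 1973/2048 | 987/1024; 247/256; 31/32; 1 } — 3947/4096
v(BRBBBBRBBRBRBR) = { 0; 1/2; 3/4; 7/8; 15/16; 61/64; 123/128; 493/512; 1973/2048 | 3947/4096; 987/1024; 247/256; 31/32; 1 } — 7893/8192
v(BRBBBBRBBRBRBRR) = { 0; 1/2; 3/4; 7/8; 15/16; 61/64; 123/128; 493/512; 1973/2048 | 7893/8192; 3947/4096; 987/1024; 247/256; 31/32; 1 } — 15785/16384

15785/16384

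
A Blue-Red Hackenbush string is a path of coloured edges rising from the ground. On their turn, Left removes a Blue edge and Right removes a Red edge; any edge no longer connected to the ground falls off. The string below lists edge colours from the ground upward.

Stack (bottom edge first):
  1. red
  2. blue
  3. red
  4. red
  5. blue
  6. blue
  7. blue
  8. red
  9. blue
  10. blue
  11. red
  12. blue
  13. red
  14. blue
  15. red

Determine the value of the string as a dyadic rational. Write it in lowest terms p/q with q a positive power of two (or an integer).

-12587/16384

g_1 [r]  L=[none]  R=[0]  → -1
g_2 [rb]  L=[-1]  R=[0]  → -1/2
g_3 [rbr]  L=[-1]  R=[-1/2; 0]  → -3/4
g_4 [rbrr]  L=[-1]  R=[-3/4; -1/2; 0]  → -7/8
g_5 [rbrrb]  L=[-1; -7/8]  R=[-3/4; -1/2; 0]  → -13/16
g_6 [rbrrbb]  L=[-1; -7/8; -13/16]  R=[-3/4; -1/2; 0]  → -25/32
g_7 [rbrrbbb]  L=[-1; -7/8; -13/16; -25/32]  R=[-3/4; -1/2; 0]  → -49/64
g_8 [rbrrbbbr]  L=[-1; -7/8; -13/16; -25/32]  R=[-49/64; -3/4; -1/2; 0]  → -99/128
g_9 [rbrrbbbrb]  L=[-1; -7/8; -13/16; -25/32; -99/128]  R=[-49/64; -3/4; -1/2; 0]  → -197/256
g_10 [rbrrbbbrbb]  L=[-1; -7/8; -13/16; -25/32; -99/128; -197/256]  R=[-49/64; -3/4; -1/2; 0]  → -393/512
g_11 [rbrrbbbrbbr]  L=[-1; -7/8; -13/16; -25/32; -99/128; -197/256]  R=[-393/512; -49/64; -3/4; -1/2; 0]  → -787/1024
g_12 [rbrrbbbrbbrb]  L=[-1; -7/8; -13/16; -25/32; -99/128; -197/256; -787/1024]  R=[-393/512; -49/64; -3/4; -1/2; 0]  → -1573/2048
g_13 [rbrrbbbrbbrbr]  L=[-1; -7/8; -13/16; -25/32; -99/128; -197/256; -787/1024]  R=[-1573/2048; -393/512; -49/64; -3/4; -1/2; 0]  → -3147/4096
g_14 [rbrrbbbrbbrbrb]  L=[-1; -7/8; -13/16; -25/32; -99/128; -197/256; -787/1024; -3147/4096]  R=[-1573/2048; -393/512; -49/64; -3/4; -1/2; 0]  → -6293/8192
g_15 [rbrrbbbrbbrbrbr]  L=[-1; -7/8; -13/16; -25/32; -99/128; -197/256; -787/1024; -3147/4096]  R=[-6293/8192; -1573/2048; -393/512; -49/64; -3/4; -1/2; 0]  → -12587/16384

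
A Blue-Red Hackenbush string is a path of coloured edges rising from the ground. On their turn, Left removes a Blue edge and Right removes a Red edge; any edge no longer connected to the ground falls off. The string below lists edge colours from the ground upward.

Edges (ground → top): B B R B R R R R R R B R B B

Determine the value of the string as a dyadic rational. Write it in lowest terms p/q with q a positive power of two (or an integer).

value_1 [B]  L=[0]  R=[(no moves)]  → 1
value_2 [BB]  L=[0 1]  R=[(no moves)]  → 2
value_3 [BBR]  L=[0 1]  R=[2]  → 3/2
value_4 [BBRB]  L=[0 1 3/2]  R=[2]  → 7/4
value_5 [BBRBR]  L=[0 1 3/2]  R=[7/4 2]  → 13/8
value_6 [BBRBRR]  L=[0 1 3/2]  R=[13/8 7/4 2]  → 25/16
value_7 [BBRBRRR]  L=[0 1 3/2]  R=[25/16 13/8 7/4 2]  → 49/32
value_8 [BBRBRRRR]  L=[0 1 3/2]  R=[49/32 25/16 13/8 7/4 2]  → 97/64
value_9 [BBRBRRRRR]  L=[0 1 3/2]  R=[97/64 49/32 25/16 13/8 7/4 2]  → 193/128
value_10 [BBRBRRRRRR]  L=[0 1 3/2]  R=[193/128 97/64 49/32 25/16 13/8 7/4 2]  → 385/256
value_11 [BBRBRRRRRRB]  L=[0 1 3/2 385/256]  R=[193/128 97/64 49/32 25/16 13/8 7/4 2]  → 771/512
value_12 [BBRBRRRRRRBR]  L=[0 1 3/2 385/256]  R=[771/512 193/128 97/64 49/32 25/16 13/8 7/4 2]  → 1541/1024
value_13 [BBRBRRRRRRBRB]  L=[0 1 3/2 385/256 1541/1024]  R=[771/512 193/128 97/64 49/32 25/16 13/8 7/4 2]  → 3083/2048
value_14 [BBRBRRRRRRBRBB]  L=[0 1 3/2 385/256 1541/1024 3083/2048]  R=[771/512 193/128 97/64 49/32 25/16 13/8 7/4 2]  → 6167/4096

6167/4096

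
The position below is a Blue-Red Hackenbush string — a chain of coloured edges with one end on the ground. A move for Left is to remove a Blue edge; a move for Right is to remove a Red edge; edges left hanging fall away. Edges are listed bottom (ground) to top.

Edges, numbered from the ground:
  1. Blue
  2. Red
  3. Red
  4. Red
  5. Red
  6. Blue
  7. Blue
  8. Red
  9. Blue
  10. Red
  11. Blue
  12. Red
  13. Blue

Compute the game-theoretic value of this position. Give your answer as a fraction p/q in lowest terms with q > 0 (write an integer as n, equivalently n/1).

427/4096

1 of 13 · B · max L 0 · min R +∞ ⇒ 1
2 of 13 · BR · max L 0 · min R 1 ⇒ 1/2
3 of 13 · BRR · max L 0 · min R 1/2 ⇒ 1/4
4 of 13 · BRRR · max L 0 · min R 1/4 ⇒ 1/8
5 of 13 · BRRRR · max L 0 · min R 1/8 ⇒ 1/16
6 of 13 · BRRRRB · max L 1/16 · min R 1/8 ⇒ 3/32
7 of 13 · BRRRRBB · max L 3/32 · min R 1/8 ⇒ 7/64
8 of 13 · BRRRRBBR · max L 3/32 · min R 7/64 ⇒ 13/128
9 of 13 · BRRRRBBRB · max L 13/128 · min R 7/64 ⇒ 27/256
10 of 13 · BRRRRBBRBR · max L 13/128 · min R 27/256 ⇒ 53/512
11 of 13 · BRRRRBBRBRB · max L 53/512 · min R 27/256 ⇒ 107/1024
12 of 13 · BRRRRBBRBRBR · max L 53/512 · min R 107/1024 ⇒ 213/2048
13 of 13 · BRRRRBBRBRBRB · max L 213/2048 · min R 107/1024 ⇒ 427/4096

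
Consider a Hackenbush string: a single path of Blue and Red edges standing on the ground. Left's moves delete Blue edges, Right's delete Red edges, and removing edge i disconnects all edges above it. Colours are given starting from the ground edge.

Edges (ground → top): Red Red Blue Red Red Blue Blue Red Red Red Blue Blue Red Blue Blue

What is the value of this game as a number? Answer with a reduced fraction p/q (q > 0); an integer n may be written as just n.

-14793/8192

Prefix values for Red Red Blue Red Red Blue Blue Red Red Red Blue Blue Red Blue Blue via {L|R} + simplicity:
edge 1 of 15 (Red): { none | 0 } — -1
edge 2 of 15 (Red): { none | -1,0 } — -2
edge 3 of 15 (Blue): { -2 | -1,0 } — -3/2
edge 4 of 15 (Red): { -2 | -3/2,-1,0 } — -7/4
edge 5 of 15 (Red): { -2 | -7/4,-3/2,-1,0 } — -15/8
edge 6 of 15 (Blue): { -2,-15/8 | -7/4,-3/2,-1,0 } — -29/16
edge 7 of 15 (Blue): { -2,-15/8,-29/16 | -7/4,-3/2,-1,0 } — -57/32
edge 8 of 15 (Red): { -2,-15/8,-29/16 | -57/32,-7/4,-3/2,-1,0 } — -115/64
edge 9 of 15 (Red): { -2,-15/8,-29/16 | -115/64,-57/32,-7/4,-3/2,-1,0 } — -231/128
edge 10 of 15 (Red): { -2,-15/8,-29/16 | -231/128,-115/64,-57/32,-7/4,-3/2,-1,0 } — -463/256
edge 11 of 15 (Blue): { -2,-15/8,-29/16,-463/256 | -231/128,-115/64,-57/32,-7/4,-3/2,-1,0 } — -925/512
edge 12 of 15 (Blue): { -2,-15/8,-29/16,-463/256,-925/512 | -231/128,-115/64,-57/32,-7/4,-3/2,-1,0 } — -1849/1024
edge 13 of 15 (Red): { -2,-15/8,-29/16,-463/256,-925/512 | -1849/1024,-231/128,-115/64,-57/32,-7/4,-3/2,-1,0 } — -3699/2048
edge 14 of 15 (Blue): { -2,-15/8,-29/16,-463/256,-925/512,-3699/2048 | -1849/1024,-231/128,-115/64,-57/32,-7/4,-3/2,-1,0 } — -7397/4096
edge 15 of 15 (Blue): { -2,-15/8,-29/16,-463/256,-925/512,-3699/2048,-7397/4096 | -1849/1024,-231/128,-115/64,-57/32,-7/4,-3/2,-1,0 } — -14793/8192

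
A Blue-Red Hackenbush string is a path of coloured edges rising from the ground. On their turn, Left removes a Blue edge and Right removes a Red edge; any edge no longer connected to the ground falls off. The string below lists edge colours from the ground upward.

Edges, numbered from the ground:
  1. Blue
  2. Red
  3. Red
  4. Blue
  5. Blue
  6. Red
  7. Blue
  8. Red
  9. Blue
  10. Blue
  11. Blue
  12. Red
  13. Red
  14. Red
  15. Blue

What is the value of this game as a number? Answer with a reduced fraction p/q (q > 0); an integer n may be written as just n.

Build G(s[:k]) for k = 1..15, string s = Blue Red Red Blue Blue Red Blue Red Blue Blue Blue Red Red Red Blue.
edge 1 of 15 (Blue): { 0 | — } -> 1
edge 2 of 15 (Red): { 0 | 1 } -> 1/2
edge 3 of 15 (Red): { 0 | 1/2, 1 } -> 1/4
edge 4 of 15 (Blue): { 0, 1/4 | 1/2, 1 } -> 3/8
edge 5 of 15 (Blue): { 0, 1/4, 3/8 | 1/2, 1 } -> 7/16
edge 6 of 15 (Red): { 0, 1/4, 3/8 | 7/16, 1/2, 1 } -> 13/32
edge 7 of 15 (Blue): { 0, 1/4, 3/8, 13/32 | 7/16, 1/2, 1 } -> 27/64
edge 8 of 15 (Red): { 0, 1/4, 3/8, 13/32 | 27/64, 7/16, 1/2, 1 } -> 53/128
edge 9 of 15 (Blue): { 0, 1/4, 3/8, 13/32, 53/128 | 27/64, 7/16, 1/2, 1 } -> 107/256
edge 10 of 15 (Blue): { 0, 1/4, 3/8, 13/32, 53/128, 107/256 | 27/64, 7/16, 1/2, 1 } -> 215/512
edge 11 of 15 (Blue): { 0, 1/4, 3/8, 13/32, 53/128, 107/256, 215/512 | 27/64, 7/16, 1/2, 1 } -> 431/1024
edge 12 of 15 (Red): { 0, 1/4, 3/8, 13/32, 53/128, 107/256, 215/512 | 431/1024, 27/64, 7/16, 1/2, 1 } -> 861/2048
edge 13 of 15 (Red): { 0, 1/4, 3/8, 13/32, 53/128, 107/256, 215/512 | 861/2048, 431/1024, 27/64, 7/16, 1/2, 1 } -> 1721/4096
edge 14 of 15 (Red): { 0, 1/4, 3/8, 13/32, 53/128, 107/256, 215/512 | 1721/4096, 861/2048, 431/1024, 27/64, 7/16, 1/2, 1 } -> 3441/8192
edge 15 of 15 (Blue): { 0, 1/4, 3/8, 13/32, 53/128, 107/256, 215/512, 3441/8192 | 1721/4096, 861/2048, 431/1024, 27/64, 7/16, 1/2, 1 } -> 6883/16384

6883/16384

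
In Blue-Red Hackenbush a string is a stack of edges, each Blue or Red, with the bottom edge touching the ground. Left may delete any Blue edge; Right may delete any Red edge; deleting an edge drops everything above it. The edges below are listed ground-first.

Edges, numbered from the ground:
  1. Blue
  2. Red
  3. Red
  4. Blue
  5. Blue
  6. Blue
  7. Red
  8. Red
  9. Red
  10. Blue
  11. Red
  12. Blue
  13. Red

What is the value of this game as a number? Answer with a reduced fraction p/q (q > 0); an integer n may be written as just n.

1813/4096

1 of 13 · B · max L 0 · min R +∞ -> 1
2 of 13 · BR · max L 0 · min R 1 -> 1/2
3 of 13 · BRR · max L 0 · min R 1/2 -> 1/4
4 of 13 · BRRB · max L 1/4 · min R 1/2 -> 3/8
5 of 13 · BRRBB · max L 3/8 · min R 1/2 -> 7/16
6 of 13 · BRRBBB · max L 7/16 · min R 1/2 -> 15/32
7 of 13 · BRRBBBR · max L 7/16 · min R 15/32 -> 29/64
8 of 13 · BRRBBBRR · max L 7/16 · min R 29/64 -> 57/128
9 of 13 · BRRBBBRRR · max L 7/16 · min R 57/128 -> 113/256
10 of 13 · BRRBBBRRRB · max L 113/256 · min R 57/128 -> 227/512
11 of 13 · BRRBBBRRRBR · max L 113/256 · min R 227/512 -> 453/1024
12 of 13 · BRRBBBRRRBRB · max L 453/1024 · min R 227/512 -> 907/2048
13 of 13 · BRRBBBRRRBRBR · max L 453/1024 · min R 907/2048 -> 1813/4096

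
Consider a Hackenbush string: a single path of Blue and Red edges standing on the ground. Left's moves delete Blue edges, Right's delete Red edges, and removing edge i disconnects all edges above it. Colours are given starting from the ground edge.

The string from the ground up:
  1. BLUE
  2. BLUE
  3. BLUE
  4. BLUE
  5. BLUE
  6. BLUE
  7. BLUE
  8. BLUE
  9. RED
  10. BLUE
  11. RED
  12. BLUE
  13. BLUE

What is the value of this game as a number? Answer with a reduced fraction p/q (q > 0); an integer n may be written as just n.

Recurse on prefixes of the 13-edge string BLUE BLUE BLUE BLUE BLUE BLUE BLUE BLUE RED BLUE RED BLUE BLUE:
1 of 13 · B · max L 0 · min R +∞ => 1
2 of 13 · BB · max L 1 · min R +∞ => 2
3 of 13 · BBB · max L 2 · min R +∞ => 3
4 of 13 · BBBB · max L 3 · min R +∞ => 4
5 of 13 · BBBBB · max L 4 · min R +∞ => 5
6 of 13 · BBBBBB · max L 5 · min R +∞ => 6
7 of 13 · BBBBBBB · max L 6 · min R +∞ => 7
8 of 13 · BBBBBBBB · max L 7 · min R +∞ => 8
9 of 13 · BBBBBBBBR · max L 7 · min R 8 => 15/2
10 of 13 · BBBBBBBBRB · max L 15/2 · min R 8 => 31/4
11 of 13 · BBBBBBBBRBR · max L 15/2 · min R 31/4 => 61/8
12 of 13 · BBBBBBBBRBRB · max L 61/8 · min R 31/4 => 123/16
13 of 13 · BBBBBBBBRBRBB · max L 123/16 · min R 31/4 => 247/32

247/32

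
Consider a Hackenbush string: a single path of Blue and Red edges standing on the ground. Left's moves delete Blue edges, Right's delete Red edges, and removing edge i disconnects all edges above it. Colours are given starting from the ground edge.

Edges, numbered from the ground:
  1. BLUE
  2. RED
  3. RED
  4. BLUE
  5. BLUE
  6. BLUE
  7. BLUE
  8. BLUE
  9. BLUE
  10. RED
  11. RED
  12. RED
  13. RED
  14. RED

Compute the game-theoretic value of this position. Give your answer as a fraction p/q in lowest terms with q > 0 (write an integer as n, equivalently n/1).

4033/8192

1 of 14 · B · max L 0 · min R +∞ so 1
2 of 14 · BR · max L 0 · min R 1 so 1/2
3 of 14 · BRR · max L 0 · min R 1/2 so 1/4
4 of 14 · BRRB · max L 1/4 · min R 1/2 so 3/8
5 of 14 · BRRBB · max L 3/8 · min R 1/2 so 7/16
6 of 14 · BRRBBB · max L 7/16 · min R 1/2 so 15/32
7 of 14 · BRRBBBB · max L 15/32 · min R 1/2 so 31/64
8 of 14 · BRRBBBBB · max L 31/64 · min R 1/2 so 63/128
9 of 14 · BRRBBBBBB · max L 63/128 · min R 1/2 so 127/256
10 of 14 · BRRBBBBBBR · max L 63/128 · min R 127/256 so 253/512
11 of 14 · BRRBBBBBBRR · max L 63/128 · min R 253/512 so 505/1024
12 of 14 · BRRBBBBBBRRR · max L 63/128 · min R 505/1024 so 1009/2048
13 of 14 · BRRBBBBBBRRRR · max L 63/128 · min R 1009/2048 so 2017/4096
14 of 14 · BRRBBBBBBRRRRR · max L 63/128 · min R 2017/4096 so 4033/8192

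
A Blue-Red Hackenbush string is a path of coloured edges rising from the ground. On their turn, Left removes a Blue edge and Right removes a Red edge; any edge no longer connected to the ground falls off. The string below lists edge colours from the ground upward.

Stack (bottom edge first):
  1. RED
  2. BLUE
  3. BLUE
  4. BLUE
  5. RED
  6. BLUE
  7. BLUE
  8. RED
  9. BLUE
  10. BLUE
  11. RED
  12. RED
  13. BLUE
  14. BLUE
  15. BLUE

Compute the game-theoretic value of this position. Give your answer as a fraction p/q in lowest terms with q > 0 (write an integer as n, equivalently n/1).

-2353/16384

Recurse on prefixes of the 15-edge string RED BLUE BLUE BLUE RED BLUE BLUE RED BLUE BLUE RED RED BLUE BLUE BLUE:
value(R) = { none | 0 } — -1
value(RB) = { -1 | 0 } — -1/2
value(RBB) = { -1 -1/2 | 0 } — -1/4
value(RBBB) = { -1 -1/2 -1/4 | 0 } — -1/8
value(RBBBR) = { -1 -1/2 -1/4 | -1/8 0 } — -3/16
value(RBBBRB) = { -1 -1/2 -1/4 -3/16 | -1/8 0 } — -5/32
value(RBBBRBB) = { -1 -1/2 -1/4 -3/16 -5/32 | -1/8 0 } — -9/64
value(RBBBRBBR) = { -1 -1/2 -1/4 -3/16 -5/32 | -9/64 -1/8 0 } — -19/128
value(RBBBRBBRB) = { -1 -1/2 -1/4 -3/16 -5/32 -19/128 | -9/64 -1/8 0 } — -37/256
value(RBBBRBBRBB) = { -1 -1/2 -1/4 -3/16 -5/32 -19/128 -37/256 | -9/64 -1/8 0 } — -73/512
value(RBBBRBBRBBR) = { -1 -1/2 -1/4 -3/16 -5/32 -19/128 -37/256 | -73/512 -9/64 -1/8 0 } — -147/1024
value(RBBBRBBRBBRR) = { -1 -1/2 -1/4 -3/16 -5/32 -19/128 -37/256 | -147/1024 -73/512 -9/64 -1/8 0 } — -295/2048
value(RBBBRBBRBBRRB) = { -1 -1/2 -1/4 -3/16 -5/32 -19/128 -37/256 -295/2048 | -147/1024 -73/512 -9/64 -1/8 0 } — -589/4096
value(RBBBRBBRBBRRBB) = { -1 -1/2 -1/4 -3/16 -5/32 -19/128 -37/256 -295/2048 -589/4096 | -147/1024 -73/512 -9/64 -1/8 0 } — -1177/8192
value(RBBBRBBRBBRRBBB) = { -1 -1/2 -1/4 -3/16 -5/32 -19/128 -37/256 -295/2048 -589/4096 -1177/8192 | -147/1024 -73/512 -9/64 -1/8 0 } — -2353/16384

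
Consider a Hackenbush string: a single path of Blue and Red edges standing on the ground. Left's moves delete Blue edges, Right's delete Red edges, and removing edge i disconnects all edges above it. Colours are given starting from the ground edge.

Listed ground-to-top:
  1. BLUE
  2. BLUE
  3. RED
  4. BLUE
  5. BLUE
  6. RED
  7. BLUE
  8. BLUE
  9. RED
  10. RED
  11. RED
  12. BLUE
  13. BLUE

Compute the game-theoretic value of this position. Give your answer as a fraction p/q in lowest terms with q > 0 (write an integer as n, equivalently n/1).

3783/2048

step 1: add BLUE to get B; options L={ 0 } R={ none } → 1
step 2: add BLUE to get BB; options L={ 0, 1 } R={ none } → 2
step 3: add RED to get BBR; options L={ 0, 1 } R={ 2 } → 3/2
step 4: add BLUE to get BBRB; options L={ 0, 1, 3/2 } R={ 2 } → 7/4
step 5: add BLUE to get BBRBB; options L={ 0, 1, 3/2, 7/4 } R={ 2 } → 15/8
step 6: add RED to get BBRBBR; options L={ 0, 1, 3/2, 7/4 } R={ 15/8, 2 } → 29/16
step 7: add BLUE to get BBRBBRB; options L={ 0, 1, 3/2, 7/4, 29/16 } R={ 15/8, 2 } → 59/32
step 8: add BLUE to get BBRBBRBB; options L={ 0, 1, 3/2, 7/4, 29/16, 59/32 } R={ 15/8, 2 } → 119/64
step 9: add RED to get BBRBBRBBR; options L={ 0, 1, 3/2, 7/4, 29/16, 59/32 } R={ 119/64, 15/8, 2 } → 237/128
step 10: add RED to get BBRBBRBBRR; options L={ 0, 1, 3/2, 7/4, 29/16, 59/32 } R={ 237/128, 119/64, 15/8, 2 } → 473/256
step 11: add RED to get BBRBBRBBRRR; options L={ 0, 1, 3/2, 7/4, 29/16, 59/32 } R={ 473/256, 237/128, 119/64, 15/8, 2 } → 945/512
step 12: add BLUE to get BBRBBRBBRRRB; options L={ 0, 1, 3/2, 7/4, 29/16, 59/32, 945/512 } R={ 473/256, 237/128, 119/64, 15/8, 2 } → 1891/1024
step 13: add BLUE to get BBRBBRBBRRRBB; options L={ 0, 1, 3/2, 7/4, 29/16, 59/32, 945/512, 1891/1024 } R={ 473/256, 237/128, 119/64, 15/8, 2 } → 3783/2048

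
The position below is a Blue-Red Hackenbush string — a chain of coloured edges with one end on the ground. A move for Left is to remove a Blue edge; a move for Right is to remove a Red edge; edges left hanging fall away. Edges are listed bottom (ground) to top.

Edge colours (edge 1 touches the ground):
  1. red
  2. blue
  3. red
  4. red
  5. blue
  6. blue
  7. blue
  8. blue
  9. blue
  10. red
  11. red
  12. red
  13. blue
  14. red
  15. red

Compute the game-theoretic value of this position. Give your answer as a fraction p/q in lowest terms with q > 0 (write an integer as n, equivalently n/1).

Build v(s[:k]) for k = 1..15, string s = red blue red red blue blue blue blue blue red red red blue red red.
v(r) = {  | 0 } => -1
v(rb) = { -1 | 0 } => -1/2
v(rbr) = { -1 | -1/2 0 } => -3/4
v(rbrr) = { -1 | -3/4 -1/2 0 } => -7/8
v(rbrrb) = { -1 -7/8 | -3/4 -1/2 0 } => -13/16
v(rbrrbb) = { -1 -7/8 -13/16 | -3/4 -1/2 0 } => -25/32
v(rbrrbbb) = { -1 -7/8 -13/16 -25/32 | -3/4 -1/2 0 } => -49/64
v(rbrrbbbb) = { -1 -7/8 -13/16 -25/32 -49/64 | -3/4 -1/2 0 } => -97/128
v(rbrrbbbbb) = { -1 -7/8 -13/16 -25/32 -49/64 -97/128 | -3/4 -1/2 0 } => -193/256
v(rbrrbbbbbr) = { -1 -7/8 -13/16 -25/32 -49/64 -97/128 | -193/256 -3/4 -1/2 0 } => -387/512
v(rbrrbbbbbrr) = { -1 -7/8 -13/16 -25/32 -49/64 -97/128 | -387/512 -193/256 -3/4 -1/2 0 } => -775/1024
v(rbrrbbbbbrrr) = { -1 -7/8 -13/16 -25/32 -49/64 -97/128 | -775/1024 -387/512 -193/256 -3/4 -1/2 0 } => -1551/2048
v(rbrrbbbbbrrrb) = { -1 -7/8 -13/16 -25/32 -49/64 -97/128 -1551/2048 | -775/1024 -387/512 -193/256 -3/4 -1/2 0 } => -3101/4096
v(rbrrbbbbbrrrbr) = { -1 -7/8 -13/16 -25/32 -49/64 -97/128 -1551/2048 | -3101/4096 -775/1024 -387/512 -193/256 -3/4 -1/2 0 } => -6203/8192
v(rbrrbbbbbrrrbrr) = { -1 -7/8 -13/16 -25/32 -49/64 -97/128 -1551/2048 | -6203/8192 -3101/4096 -775/1024 -387/512 -193/256 -3/4 -1/2 0 } => -12407/16384

-12407/16384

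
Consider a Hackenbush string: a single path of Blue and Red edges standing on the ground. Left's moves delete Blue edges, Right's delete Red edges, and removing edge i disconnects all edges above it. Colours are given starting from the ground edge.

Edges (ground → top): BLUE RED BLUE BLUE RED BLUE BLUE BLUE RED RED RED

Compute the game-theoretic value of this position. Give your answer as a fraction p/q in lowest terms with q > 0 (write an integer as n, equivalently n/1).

881/1024

1 of 11 · B · max L 0 · min R +∞ — 1
2 of 11 · BR · max L 0 · min R 1 — 1/2
3 of 11 · BRB · max L 1/2 · min R 1 — 3/4
4 of 11 · BRBB · max L 3/4 · min R 1 — 7/8
5 of 11 · BRBBR · max L 3/4 · min R 7/8 — 13/16
6 of 11 · BRBBRB · max L 13/16 · min R 7/8 — 27/32
7 of 11 · BRBBRBB · max L 27/32 · min R 7/8 — 55/64
8 of 11 · BRBBRBBB · max L 55/64 · min R 7/8 — 111/128
9 of 11 · BRBBRBBBR · max L 55/64 · min R 111/128 — 221/256
10 of 11 · BRBBRBBBRR · max L 55/64 · min R 221/256 — 441/512
11 of 11 · BRBBRBBBRRR · max L 55/64 · min R 441/512 — 881/1024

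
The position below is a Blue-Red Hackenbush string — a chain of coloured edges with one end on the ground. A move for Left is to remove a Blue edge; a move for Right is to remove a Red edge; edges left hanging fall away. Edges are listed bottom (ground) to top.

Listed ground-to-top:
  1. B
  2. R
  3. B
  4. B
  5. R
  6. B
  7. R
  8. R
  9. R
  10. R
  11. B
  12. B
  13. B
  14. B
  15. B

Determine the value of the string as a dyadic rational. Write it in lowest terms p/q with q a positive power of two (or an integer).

13375/16384

Prefix values for B R B B R B R R R R B B B B B via {L|R} + simplicity:
g_1 [B]  L=[0]  R=[(no moves)]  ⇒ 1
g_2 [BR]  L=[0]  R=[1]  ⇒ 1/2
g_3 [BRB]  L=[0,1/2]  R=[1]  ⇒ 3/4
g_4 [BRBB]  L=[0,1/2,3/4]  R=[1]  ⇒ 7/8
g_5 [BRBBR]  L=[0,1/2,3/4]  R=[7/8,1]  ⇒ 13/16
g_6 [BRBBRB]  L=[0,1/2,3/4,13/16]  R=[7/8,1]  ⇒ 27/32
g_7 [BRBBRBR]  L=[0,1/2,3/4,13/16]  R=[27/32,7/8,1]  ⇒ 53/64
g_8 [BRBBRBRR]  L=[0,1/2,3/4,13/16]  R=[53/64,27/32,7/8,1]  ⇒ 105/128
g_9 [BRBBRBRRR]  L=[0,1/2,3/4,13/16]  R=[105/128,53/64,27/32,7/8,1]  ⇒ 209/256
g_10 [BRBBRBRRRR]  L=[0,1/2,3/4,13/16]  R=[209/256,105/128,53/64,27/32,7/8,1]  ⇒ 417/512
g_11 [BRBBRBRRRRB]  L=[0,1/2,3/4,13/16,417/512]  R=[209/256,105/128,53/64,27/32,7/8,1]  ⇒ 835/1024
g_12 [BRBBRBRRRRBB]  L=[0,1/2,3/4,13/16,417/512,835/1024]  R=[209/256,105/128,53/64,27/32,7/8,1]  ⇒ 1671/2048
g_13 [BRBBRBRRRRBBB]  L=[0,1/2,3/4,13/16,417/512,835/1024,1671/2048]  R=[209/256,105/128,53/64,27/32,7/8,1]  ⇒ 3343/4096
g_14 [BRBBRBRRRRBBBB]  L=[0,1/2,3/4,13/16,417/512,835/1024,1671/2048,3343/4096]  R=[209/256,105/128,53/64,27/32,7/8,1]  ⇒ 6687/8192
g_15 [BRBBRBRRRRBBBBB]  L=[0,1/2,3/4,13/16,417/512,835/1024,1671/2048,3343/4096,6687/8192]  R=[209/256,105/128,53/64,27/32,7/8,1]  ⇒ 13375/16384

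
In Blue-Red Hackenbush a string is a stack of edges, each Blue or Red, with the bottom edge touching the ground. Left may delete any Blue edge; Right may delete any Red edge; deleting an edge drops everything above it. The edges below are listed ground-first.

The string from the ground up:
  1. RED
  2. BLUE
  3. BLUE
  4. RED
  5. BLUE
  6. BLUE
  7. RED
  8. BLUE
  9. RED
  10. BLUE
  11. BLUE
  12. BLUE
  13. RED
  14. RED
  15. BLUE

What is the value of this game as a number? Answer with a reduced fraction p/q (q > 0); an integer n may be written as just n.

g(R) = { none | 0 } so -1
g(RB) = { -1 | 0 } so -1/2
g(RBB) = { -1,-1/2 | 0 } so -1/4
g(RBBR) = { -1,-1/2 | -1/4,0 } so -3/8
g(RBBRB) = { -1,-1/2,-3/8 | -1/4,0 } so -5/16
g(RBBRBB) = { -1,-1/2,-3/8,-5/16 | -1/4,0 } so -9/32
g(RBBRBBR) = { -1,-1/2,-3/8,-5/16 | -9/32,-1/4,0 } so -19/64
g(RBBRBBRB) = { -1,-1/2,-3/8,-5/16,-19/64 | -9/32,-1/4,0 } so -37/128
g(RBBRBBRBR) = { -1,-1/2,-3/8,-5/16,-19/64 | -37/128,-9/32,-1/4,0 } so -75/256
g(RBBRBBRBRB) = { -1,-1/2,-3/8,-5/16,-19/64,-75/256 | -37/128,-9/32,-1/4,0 } so -149/512
g(RBBRBBRBRBB) = { -1,-1/2,-3/8,-5/16,-19/64,-75/256,-149/512 | -37/128,-9/32,-1/4,0 } so -297/1024
g(RBBRBBRBRBBB) = { -1,-1/2,-3/8,-5/16,-19/64,-75/256,-149/512,-297/1024 | -37/128,-9/32,-1/4,0 } so -593/2048
g(RBBRBBRBRBBBR) = { -1,-1/2,-3/8,-5/16,-19/64,-75/256,-149/512,-297/1024 | -593/2048,-37/128,-9/32,-1/4,0 } so -1187/4096
g(RBBRBBRBRBBBRR) = { -1,-1/2,-3/8,-5/16,-19/64,-75/256,-149/512,-297/1024 | -1187/4096,-593/2048,-37/128,-9/32,-1/4,0 } so -2375/8192
g(RBBRBBRBRBBBRRB) = { -1,-1/2,-3/8,-5/16,-19/64,-75/256,-149/512,-297/1024,-2375/8192 | -1187/4096,-593/2048,-37/128,-9/32,-1/4,0 } so -4749/16384

-4749/16384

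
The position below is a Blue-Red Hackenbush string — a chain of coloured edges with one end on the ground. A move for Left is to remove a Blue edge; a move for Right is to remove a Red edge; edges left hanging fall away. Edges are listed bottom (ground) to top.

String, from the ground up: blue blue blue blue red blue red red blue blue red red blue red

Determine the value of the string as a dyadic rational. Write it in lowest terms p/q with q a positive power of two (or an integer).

3685/1024

G(b) = { 0 | · } gives 1
G(bb) = { 0; 1 | · } gives 2
G(bbb) = { 0; 1; 2 | · } gives 3
G(bbbb) = { 0; 1; 2; 3 | · } gives 4
G(bbbbr) = { 0; 1; 2; 3 | 4 } gives 7/2
G(bbbbrb) = { 0; 1; 2; 3; 7/2 | 4 } gives 15/4
G(bbbbrbr) = { 0; 1; 2; 3; 7/2 | 15/4; 4 } gives 29/8
G(bbbbrbrr) = { 0; 1; 2; 3; 7/2 | 29/8; 15/4; 4 } gives 57/16
G(bbbbrbrrb) = { 0; 1; 2; 3; 7/2; 57/16 | 29/8; 15/4; 4 } gives 115/32
G(bbbbrbrrbb) = { 0; 1; 2; 3; 7/2; 57/16; 115/32 | 29/8; 15/4; 4 } gives 231/64
G(bbbbrbrrbbr) = { 0; 1; 2; 3; 7/2; 57/16; 115/32 | 231/64; 29/8; 15/4; 4 } gives 461/128
G(bbbbrbrrbbrr) = { 0; 1; 2; 3; 7/2; 57/16; 115/32 | 461/128; 231/64; 29/8; 15/4; 4 } gives 921/256
G(bbbbrbrrbbrrb) = { 0; 1; 2; 3; 7/2; 57/16; 115/32; 921/256 | 461/128; 231/64; 29/8; 15/4; 4 } gives 1843/512
G(bbbbrbrrbbrrbr) = { 0; 1; 2; 3; 7/2; 57/16; 115/32; 921/256 | 1843/512; 461/128; 231/64; 29/8; 15/4; 4 } gives 3685/1024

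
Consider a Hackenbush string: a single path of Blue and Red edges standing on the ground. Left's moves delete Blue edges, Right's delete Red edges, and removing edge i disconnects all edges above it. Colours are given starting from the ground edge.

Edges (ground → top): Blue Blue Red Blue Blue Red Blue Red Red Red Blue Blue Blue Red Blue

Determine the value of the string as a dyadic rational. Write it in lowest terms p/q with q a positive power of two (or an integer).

14907/8192

G_1 [B]  L=[0]  R=[(no moves)]  -> 1
G_2 [BB]  L=[0; 1]  R=[(no moves)]  -> 2
G_3 [BBR]  L=[0; 1]  R=[2]  -> 3/2
G_4 [BBRB]  L=[0; 1; 3/2]  R=[2]  -> 7/4
G_5 [BBRBB]  L=[0; 1; 3/2; 7/4]  R=[2]  -> 15/8
G_6 [BBRBBR]  L=[0; 1; 3/2; 7/4]  R=[15/8; 2]  -> 29/16
G_7 [BBRBBRB]  L=[0; 1; 3/2; 7/4; 29/16]  R=[15/8; 2]  -> 59/32
G_8 [BBRBBRBR]  L=[0; 1; 3/2; 7/4; 29/16]  R=[59/32; 15/8; 2]  -> 117/64
G_9 [BBRBBRBRR]  L=[0; 1; 3/2; 7/4; 29/16]  R=[117/64; 59/32; 15/8; 2]  -> 233/128
G_10 [BBRBBRBRRR]  L=[0; 1; 3/2; 7/4; 29/16]  R=[233/128; 117/64; 59/32; 15/8; 2]  -> 465/256
G_11 [BBRBBRBRRRB]  L=[0; 1; 3/2; 7/4; 29/16; 465/256]  R=[233/128; 117/64; 59/32; 15/8; 2]  -> 931/512
G_12 [BBRBBRBRRRBB]  L=[0; 1; 3/2; 7/4; 29/16; 465/256; 931/512]  R=[233/128; 117/64; 59/32; 15/8; 2]  -> 1863/1024
G_13 [BBRBBRBRRRBBB]  L=[0; 1; 3/2; 7/4; 29/16; 465/256; 931/512; 1863/1024]  R=[233/128; 117/64; 59/32; 15/8; 2]  -> 3727/2048
G_14 [BBRBBRBRRRBBBR]  L=[0; 1; 3/2; 7/4; 29/16; 465/256; 931/512; 1863/1024]  R=[3727/2048; 233/128; 117/64; 59/32; 15/8; 2]  -> 7453/4096
G_15 [BBRBBRBRRRBBBRB]  L=[0; 1; 3/2; 7/4; 29/16; 465/256; 931/512; 1863/1024; 7453/4096]  R=[3727/2048; 233/128; 117/64; 59/32; 15/8; 2]  -> 14907/8192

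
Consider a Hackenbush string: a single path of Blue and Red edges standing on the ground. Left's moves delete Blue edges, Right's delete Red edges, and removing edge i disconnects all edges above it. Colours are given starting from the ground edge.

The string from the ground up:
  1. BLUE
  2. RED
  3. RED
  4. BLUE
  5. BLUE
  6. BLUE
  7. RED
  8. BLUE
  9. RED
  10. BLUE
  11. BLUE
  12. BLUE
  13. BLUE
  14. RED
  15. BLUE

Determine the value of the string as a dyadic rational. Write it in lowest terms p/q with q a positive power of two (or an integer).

value_1 [B]  L=[0]  R=[—]  -> 1
value_2 [BR]  L=[0]  R=[1]  -> 1/2
value_3 [BRR]  L=[0]  R=[1/2, 1]  -> 1/4
value_4 [BRRB]  L=[0, 1/4]  R=[1/2, 1]  -> 3/8
value_5 [BRRBB]  L=[0, 1/4, 3/8]  R=[1/2, 1]  -> 7/16
value_6 [BRRBBB]  L=[0, 1/4, 3/8, 7/16]  R=[1/2, 1]  -> 15/32
value_7 [BRRBBBR]  L=[0, 1/4, 3/8, 7/16]  R=[15/32, 1/2, 1]  -> 29/64
value_8 [BRRBBBRB]  L=[0, 1/4, 3/8, 7/16, 29/64]  R=[15/32, 1/2, 1]  -> 59/128
value_9 [BRRBBBRBR]  L=[0, 1/4, 3/8, 7/16, 29/64]  R=[59/128, 15/32, 1/2, 1]  -> 117/256
value_10 [BRRBBBRBRB]  L=[0, 1/4, 3/8, 7/16, 29/64, 117/256]  R=[59/128, 15/32, 1/2, 1]  -> 235/512
value_11 [BRRBBBRBRBB]  L=[0, 1/4, 3/8, 7/16, 29/64, 117/256, 235/512]  R=[59/128, 15/32, 1/2, 1]  -> 471/1024
value_12 [BRRBBBRBRBBB]  L=[0, 1/4, 3/8, 7/16, 29/64, 117/256, 235/512, 471/1024]  R=[59/128, 15/32, 1/2, 1]  -> 943/2048
value_13 [BRRBBBRBRBBBB]  L=[0, 1/4, 3/8, 7/16, 29/64, 117/256, 235/512, 471/1024, 943/2048]  R=[59/128, 15/32, 1/2, 1]  -> 1887/4096
value_14 [BRRBBBRBRBBBBR]  L=[0, 1/4, 3/8, 7/16, 29/64, 117/256, 235/512, 471/1024, 943/2048]  R=[1887/4096, 59/128, 15/32, 1/2, 1]  -> 3773/8192
value_15 [BRRBBBRBRBBBBRB]  L=[0, 1/4, 3/8, 7/16, 29/64, 117/256, 235/512, 471/1024, 943/2048, 3773/8192]  R=[1887/4096, 59/128, 15/32, 1/2, 1]  -> 7547/16384

7547/16384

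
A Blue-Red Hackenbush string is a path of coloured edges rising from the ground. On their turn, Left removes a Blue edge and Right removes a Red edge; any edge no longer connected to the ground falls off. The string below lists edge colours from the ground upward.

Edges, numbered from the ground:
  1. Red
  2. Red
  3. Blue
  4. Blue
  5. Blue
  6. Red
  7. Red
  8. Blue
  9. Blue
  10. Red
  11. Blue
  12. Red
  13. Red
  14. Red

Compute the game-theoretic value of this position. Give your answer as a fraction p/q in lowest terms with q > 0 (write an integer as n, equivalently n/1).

Recurse on prefixes of the 14-edge string Red Red Blue Blue Blue Red Red Blue Blue Red Blue Red Red Red:
edge 1 of 14 (Red): {  | 0 } so -1
edge 2 of 14 (Red): {  | -1,0 } so -2
edge 3 of 14 (Blue): { -2 | -1,0 } so -3/2
edge 4 of 14 (Blue): { -2,-3/2 | -1,0 } so -5/4
edge 5 of 14 (Blue): { -2,-3/2,-5/4 | -1,0 } so -9/8
edge 6 of 14 (Red): { -2,-3/2,-5/4 | -9/8,-1,0 } so -19/16
edge 7 of 14 (Red): { -2,-3/2,-5/4 | -19/16,-9/8,-1,0 } so -39/32
edge 8 of 14 (Blue): { -2,-3/2,-5/4,-39/32 | -19/16,-9/8,-1,0 } so -77/64
edge 9 of 14 (Blue): { -2,-3/2,-5/4,-39/32,-77/64 | -19/16,-9/8,-1,0 } so -153/128
edge 10 of 14 (Red): { -2,-3/2,-5/4,-39/32,-77/64 | -153/128,-19/16,-9/8,-1,0 } so -307/256
edge 11 of 14 (Blue): { -2,-3/2,-5/4,-39/32,-77/64,-307/256 | -153/128,-19/16,-9/8,-1,0 } so -613/512
edge 12 of 14 (Red): { -2,-3/2,-5/4,-39/32,-77/64,-307/256 | -613/512,-153/128,-19/16,-9/8,-1,0 } so -1227/1024
edge 13 of 14 (Red): { -2,-3/2,-5/4,-39/32,-77/64,-307/256 | -1227/1024,-613/512,-153/128,-19/16,-9/8,-1,0 } so -2455/2048
edge 14 of 14 (Red): { -2,-3/2,-5/4,-39/32,-77/64,-307/256 | -2455/2048,-1227/1024,-613/512,-153/128,-19/16,-9/8,-1,0 } so -4911/4096

-4911/4096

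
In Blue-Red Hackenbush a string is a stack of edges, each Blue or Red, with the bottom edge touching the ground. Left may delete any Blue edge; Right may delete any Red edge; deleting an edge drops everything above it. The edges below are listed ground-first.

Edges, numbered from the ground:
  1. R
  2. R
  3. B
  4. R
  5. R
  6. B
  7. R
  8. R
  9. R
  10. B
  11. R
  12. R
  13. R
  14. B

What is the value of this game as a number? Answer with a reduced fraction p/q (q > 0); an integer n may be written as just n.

Prefix values for R R B R R B R R R B R R R B via {L|R} + simplicity:
R: Left { ∅ }, Right { 0 } — simplest -1
RR: Left { ∅ }, Right { -1; 0 } — simplest -2
RRB: Left { -2 }, Right { -1; 0 } — simplest -3/2
RRBR: Left { -2 }, Right { -3/2; -1; 0 } — simplest -7/4
RRBRR: Left { -2 }, Right { -7/4; -3/2; -1; 0 } — simplest -15/8
RRBRRB: Left { -2; -15/8 }, Right { -7/4; -3/2; -1; 0 } — simplest -29/16
RRBRRBR: Left { -2; -15/8 }, Right { -29/16; -7/4; -3/2; -1; 0 } — simplest -59/32
RRBRRBRR: Left { -2; -15/8 }, Right { -59/32; -29/16; -7/4; -3/2; -1; 0 } — simplest -119/64
RRBRRBRRR: Left { -2; -15/8 }, Right { -119/64; -59/32; -29/16; -7/4; -3/2; -1; 0 } — simplest -239/128
RRBRRBRRRB: Left { -2; -15/8; -239/128 }, Right { -119/64; -59/32; -29/16; -7/4; -3/2; -1; 0 } — simplest -477/256
RRBRRBRRRBR: Left { -2; -15/8; -239/128 }, Right { -477/256; -119/64; -59/32; -29/16; -7/4; -3/2; -1; 0 } — simplest -955/512
RRBRRBRRRBRR: Left { -2; -15/8; -239/128 }, Right { -955/512; -477/256; -119/64; -59/32; -29/16; -7/4; -3/2; -1; 0 } — simplest -1911/1024
RRBRRBRRRBRRR: Left { -2; -15/8; -239/128 }, Right { -1911/1024; -955/512; -477/256; -119/64; -59/32; -29/16; -7/4; -3/2; -1; 0 } — simplest -3823/2048
RRBRRBRRRBRRRB: Left { -2; -15/8; -239/128; -3823/2048 }, Right { -1911/1024; -955/512; -477/256; -119/64; -59/32; -29/16; -7/4; -3/2; -1; 0 } — simplest -7645/4096

-7645/4096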